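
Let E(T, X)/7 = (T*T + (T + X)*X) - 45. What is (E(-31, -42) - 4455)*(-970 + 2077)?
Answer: 25924833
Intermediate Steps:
E(T, X) = -315 + 7*T² + 7*X*(T + X) (E(T, X) = 7*((T*T + (T + X)*X) - 45) = 7*((T² + X*(T + X)) - 45) = 7*(-45 + T² + X*(T + X)) = -315 + 7*T² + 7*X*(T + X))
(E(-31, -42) - 4455)*(-970 + 2077) = ((-315 + 7*(-31)² + 7*(-42)² + 7*(-31)*(-42)) - 4455)*(-970 + 2077) = ((-315 + 7*961 + 7*1764 + 9114) - 4455)*1107 = ((-315 + 6727 + 12348 + 9114) - 4455)*1107 = (27874 - 4455)*1107 = 23419*1107 = 25924833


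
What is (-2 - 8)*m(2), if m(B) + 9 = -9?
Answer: 180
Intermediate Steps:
m(B) = -18 (m(B) = -9 - 9 = -18)
(-2 - 8)*m(2) = (-2 - 8)*(-18) = -10*(-18) = 180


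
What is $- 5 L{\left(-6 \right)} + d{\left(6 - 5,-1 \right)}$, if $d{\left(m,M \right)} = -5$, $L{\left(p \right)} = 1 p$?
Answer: $25$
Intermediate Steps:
$L{\left(p \right)} = p$
$- 5 L{\left(-6 \right)} + d{\left(6 - 5,-1 \right)} = \left(-5\right) \left(-6\right) - 5 = 30 - 5 = 25$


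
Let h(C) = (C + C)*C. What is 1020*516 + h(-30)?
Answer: 528120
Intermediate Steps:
h(C) = 2*C² (h(C) = (2*C)*C = 2*C²)
1020*516 + h(-30) = 1020*516 + 2*(-30)² = 526320 + 2*900 = 526320 + 1800 = 528120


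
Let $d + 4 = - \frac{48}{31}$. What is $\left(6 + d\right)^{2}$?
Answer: $\frac{196}{961} \approx 0.20395$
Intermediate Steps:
$d = - \frac{172}{31}$ ($d = -4 - \frac{48}{31} = - \frac{172}{31} \approx -5.5484$)
$\left(6 + d\right)^{2} = \left(6 - \frac{172}{31}\right)^{2} = \left(\frac{14}{31}\right)^{2} = \frac{196}{961}$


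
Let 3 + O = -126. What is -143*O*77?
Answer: 1420419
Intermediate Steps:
O = -129 (O = -3 - 126 = -129)
-143*O*77 = -143*(-129)*77 = 18447*77 = 1420419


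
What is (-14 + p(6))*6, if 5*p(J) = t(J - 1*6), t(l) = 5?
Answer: -78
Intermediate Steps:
p(J) = 1 (p(J) = (⅕)*5 = 1)
(-14 + p(6))*6 = (-14 + 1)*6 = -13*6 = -78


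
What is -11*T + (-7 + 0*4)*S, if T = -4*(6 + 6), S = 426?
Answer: -2454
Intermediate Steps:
T = -48 (T = -4*12 = -48)
-11*T + (-7 + 0*4)*S = -11*(-48) + (-7 + 0*4)*426 = 528 + (-7 + 0)*426 = 528 - 7*426 = 528 - 2982 = -2454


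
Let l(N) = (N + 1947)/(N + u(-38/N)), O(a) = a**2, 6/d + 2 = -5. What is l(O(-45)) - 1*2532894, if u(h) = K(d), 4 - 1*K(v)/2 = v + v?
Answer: -36106376166/14255 ≈ -2.5329e+6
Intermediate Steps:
d = -6/7 (d = 6/(-2 - 5) = 6/(-7) = 6*(-1/7) = -6/7 ≈ -0.85714)
K(v) = 8 - 4*v (K(v) = 8 - 2*(v + v) = 8 - 4*v)
u(h) = 80/7 (u(h) = 8 - 4*(-6/7) = 8 + 24/7 = 80/7)
l(N) = (1947 + N)/(80/7 + N) (l(N) = (N + 1947)/(N + 80/7) = (1947 + N)/(80/7 + N))
l(O(-45)) - 1*2532894 = 7*(1947 + (-45)**2)/(80 + 7*(-45)**2) - 1*2532894 = 7*(1947 + 2025)/(80 + 7*2025) - 2532894 = 7*3972/(80 + 14175) - 2532894 = 7*3972/14255 - 2532894 = 7*(1/14255)*3972 - 2532894 = 27804/14255 - 2532894 = -36106376166/14255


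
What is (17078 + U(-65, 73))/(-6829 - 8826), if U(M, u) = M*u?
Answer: -12333/15655 ≈ -0.78780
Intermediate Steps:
(17078 + U(-65, 73))/(-6829 - 8826) = (17078 - 65*73)/(-6829 - 8826) = (17078 - 4745)/(-15655) = 12333*(-1/15655) = -12333/15655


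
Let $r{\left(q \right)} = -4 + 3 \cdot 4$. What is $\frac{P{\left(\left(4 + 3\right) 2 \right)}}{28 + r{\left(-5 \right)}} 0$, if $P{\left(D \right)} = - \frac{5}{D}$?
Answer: $0$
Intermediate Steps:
$r{\left(q \right)} = 8$ ($r{\left(q \right)} = -4 + 12 = 8$)
$\frac{P{\left(\left(4 + 3\right) 2 \right)}}{28 + r{\left(-5 \right)}} 0 = \frac{\left(-5\right) \frac{1}{\left(4 + 3\right) 2}}{28 + 8} \cdot 0 = \frac{\left(-5\right) \frac{1}{7 \cdot 2}}{36} \cdot 0 = \frac{\left(-5\right) \frac{1}{14}}{36} \cdot 0 = \frac{1}{36} \left(- \frac{5}{14}\right) 0 = \left(- \frac{5}{504}\right) 0 = 0$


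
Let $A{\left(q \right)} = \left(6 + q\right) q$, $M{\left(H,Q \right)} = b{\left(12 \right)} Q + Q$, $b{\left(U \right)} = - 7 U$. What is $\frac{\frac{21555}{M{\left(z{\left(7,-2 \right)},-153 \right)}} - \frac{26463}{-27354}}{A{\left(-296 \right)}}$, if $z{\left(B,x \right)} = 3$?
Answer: $\frac{34284041}{1104374348320} \approx 3.1044 \cdot 10^{-5}$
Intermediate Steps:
$M{\left(H,Q \right)} = - 83 Q$ ($M{\left(H,Q \right)} = \left(-7\right) 12 Q + Q = - 84 Q + Q = - 83 Q$)
$A{\left(q \right)} = q \left(6 + q\right)$
$\frac{\frac{21555}{M{\left(z{\left(7,-2 \right)},-153 \right)}} - \frac{26463}{-27354}}{A{\left(-296 \right)}} = \frac{\frac{21555}{\left(-83\right) \left(-153\right)} - \frac{26463}{-27354}}{\left(-296\right) \left(6 - 296\right)} = \frac{\frac{21555}{12699} - - \frac{8821}{9118}}{\left(-296\right) \left(-290\right)} = \frac{21555 \cdot \frac{1}{12699} + \frac{8821}{9118}}{85840} = \left(\frac{2395}{1411} + \frac{8821}{9118}\right) \frac{1}{85840} = \frac{34284041}{12865498} \cdot \frac{1}{85840} = \frac{34284041}{1104374348320}$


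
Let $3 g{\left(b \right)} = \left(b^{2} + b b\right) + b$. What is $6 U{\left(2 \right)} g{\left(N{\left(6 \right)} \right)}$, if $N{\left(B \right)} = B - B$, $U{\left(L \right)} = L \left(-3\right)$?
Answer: $0$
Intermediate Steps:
$U{\left(L \right)} = - 3 L$
$N{\left(B \right)} = 0$
$g{\left(b \right)} = \frac{b}{3} + \frac{2 b^{2}}{3}$ ($g{\left(b \right)} = \frac{\left(b^{2} + b b\right) + b}{3} = \frac{\left(b^{2} + b^{2}\right) + b}{3} = \frac{2 b^{2} + b}{3} = \frac{b + 2 b^{2}}{3} = \frac{b}{3} + \frac{2 b^{2}}{3}$)
$6 U{\left(2 \right)} g{\left(N{\left(6 \right)} \right)} = 6 \left(\left(-3\right) 2\right) \frac{1}{3} \cdot 0 \left(1 + 2 \cdot 0\right) = 6 \left(-6\right) \frac{1}{3} \cdot 0 \left(1 + 0\right) = - 36 \cdot \frac{1}{3} \cdot 0 \cdot 1 = \left(-36\right) 0 = 0$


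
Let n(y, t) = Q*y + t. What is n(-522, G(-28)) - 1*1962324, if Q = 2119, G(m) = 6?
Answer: -3068436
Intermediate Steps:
n(y, t) = t + 2119*y (n(y, t) = 2119*y + t = t + 2119*y)
n(-522, G(-28)) - 1*1962324 = (6 + 2119*(-522)) - 1*1962324 = (6 - 1106118) - 1962324 = -1106112 - 1962324 = -3068436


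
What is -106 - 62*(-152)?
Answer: 9318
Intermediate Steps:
-106 - 62*(-152) = -106 + 9424 = 9318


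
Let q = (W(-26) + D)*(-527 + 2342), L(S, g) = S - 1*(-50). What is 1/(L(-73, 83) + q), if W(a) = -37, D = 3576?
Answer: 1/6423262 ≈ 1.5568e-7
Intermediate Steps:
L(S, g) = 50 + S (L(S, g) = S + 50 = 50 + S)
q = 6423285 (q = (-37 + 3576)*(-527 + 2342) = 3539*1815 = 6423285)
1/(L(-73, 83) + q) = 1/((50 - 73) + 6423285) = 1/(-23 + 6423285) = 1/6423262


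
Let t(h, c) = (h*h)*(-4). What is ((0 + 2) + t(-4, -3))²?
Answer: 3844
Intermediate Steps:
t(h, c) = -4*h² (t(h, c) = h²*(-4) = -4*h²)
((0 + 2) + t(-4, -3))² = ((0 + 2) - 4*(-4)²)² = (2 - 4*16)² = (2 - 64)² = (-62)² = 3844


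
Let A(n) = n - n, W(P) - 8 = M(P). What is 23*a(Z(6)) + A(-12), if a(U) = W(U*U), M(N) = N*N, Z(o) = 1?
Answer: 207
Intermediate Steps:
M(N) = N²
W(P) = 8 + P²
a(U) = 8 + U⁴ (a(U) = 8 + (U*U)² = 8 + (U²)² = 8 + U⁴)
A(n) = 0
23*a(Z(6)) + A(-12) = 23*(8 + 1⁴) + 0 = 23*(8 + 1) + 0 = 23*9 + 0 = 207 + 0 = 207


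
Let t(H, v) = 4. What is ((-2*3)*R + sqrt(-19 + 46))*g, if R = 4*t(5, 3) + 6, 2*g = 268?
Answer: -17688 + 402*sqrt(3) ≈ -16992.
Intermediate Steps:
g = 134 (g = (1/2)*268 = 134)
R = 22 (R = 4*4 + 6 = 16 + 6 = 22)
((-2*3)*R + sqrt(-19 + 46))*g = (-2*3*22 + sqrt(-19 + 46))*134 = (-6*22 + sqrt(27))*134 = (-132 + 3*sqrt(3))*134 = -17688 + 402*sqrt(3)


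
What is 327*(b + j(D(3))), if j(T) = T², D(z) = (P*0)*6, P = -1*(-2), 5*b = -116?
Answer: -37932/5 ≈ -7586.4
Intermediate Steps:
b = -116/5 (b = (⅕)*(-116) = -116/5 ≈ -23.200)
P = 2
D(z) = 0 (D(z) = (2*0)*6 = 0*6 = 0)
327*(b + j(D(3))) = 327*(-116/5 + 0²) = 327*(-116/5 + 0) = 327*(-116/5) = -37932/5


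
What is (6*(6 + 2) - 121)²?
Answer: 5329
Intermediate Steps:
(6*(6 + 2) - 121)² = (6*8 - 121)² = (48 - 121)² = (-73)² = 5329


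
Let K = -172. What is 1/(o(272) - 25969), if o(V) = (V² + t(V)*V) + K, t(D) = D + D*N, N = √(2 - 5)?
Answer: 40609/10420904899 - 73984*I*√3/31262714697 ≈ 3.8969e-6 - 4.0989e-6*I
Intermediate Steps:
N = I*√3 (N = √(-3) = I*√3 ≈ 1.732*I)
t(D) = D + I*D*√3 (t(D) = D + D*(I*√3) = D + I*D*√3)
o(V) = -172 + V² + V²*(1 + I*√3) (o(V) = (V² + (V*(1 + I*√3))*V) - 172 = (V² + V²*(1 + I*√3)) - 172 = -172 + V² + V²*(1 + I*√3))
1/(o(272) - 25969) = 1/((-172 + 272² + 272²*(1 + I*√3)) - 25969) = 1/((-172 + 73984 + 73984*(1 + I*√3)) - 25969) = 1/((-172 + 73984 + (73984 + 73984*I*√3)) - 25969) = 1/((147796 + 73984*I*√3) - 25969) = 1/(121827 + 73984*I*√3)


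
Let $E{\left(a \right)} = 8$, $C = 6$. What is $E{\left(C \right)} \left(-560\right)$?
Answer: $-4480$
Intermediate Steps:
$E{\left(C \right)} \left(-560\right) = 8 \left(-560\right) = -4480$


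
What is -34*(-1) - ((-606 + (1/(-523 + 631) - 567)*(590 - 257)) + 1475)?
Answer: 2255675/12 ≈ 1.8797e+5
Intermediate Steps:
-34*(-1) - ((-606 + (1/(-523 + 631) - 567)*(590 - 257)) + 1475) = 34 - ((-606 + (1/108 - 567)*333) + 1475) = 34 - ((-606 - 61235/108*333) + 1475) = 34 - ((-606 - 2265695/12) + 1475) = 34 - (-2272967/12 + 1475) = 34 - 1*(-2255267/12) = 34 + 2255267/12 = 2255675/12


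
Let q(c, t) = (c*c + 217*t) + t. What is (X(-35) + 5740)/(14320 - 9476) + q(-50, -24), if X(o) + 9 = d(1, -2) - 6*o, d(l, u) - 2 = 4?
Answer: -13227861/4844 ≈ -2730.8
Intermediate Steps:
q(c, t) = c² + 218*t (q(c, t) = (c² + 217*t) + t = c² + 218*t)
d(l, u) = 6 (d(l, u) = 2 + 4 = 6)
X(o) = -3 - 6*o (X(o) = -9 + (6 - 6*o) = -3 - 6*o)
(X(-35) + 5740)/(14320 - 9476) + q(-50, -24) = ((-3 - 6*(-35)) + 5740)/(14320 - 9476) + ((-50)² + 218*(-24)) = ((-3 + 210) + 5740)/4844 + (2500 - 5232) = (207 + 5740)*(1/4844) - 2732 = 5947*(1/4844) - 2732 = 5947/4844 - 2732 = -13227861/4844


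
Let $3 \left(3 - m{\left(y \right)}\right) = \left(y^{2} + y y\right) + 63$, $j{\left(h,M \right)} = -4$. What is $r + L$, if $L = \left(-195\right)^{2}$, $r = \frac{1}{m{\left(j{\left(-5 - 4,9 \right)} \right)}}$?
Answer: $\frac{3270147}{86} \approx 38025.0$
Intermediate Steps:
$m{\left(y \right)} = -18 - \frac{2 y^{2}}{3}$ ($m{\left(y \right)} = 3 - \frac{\left(y^{2} + y y\right) + 63}{3} = 3 - \frac{\left(y^{2} + y^{2}\right) + 63}{3} = 3 - \frac{2 y^{2} + 63}{3} = 3 - \frac{63 + 2 y^{2}}{3} = 3 - \left(21 + \frac{2 y^{2}}{3}\right) = -18 - \frac{2 y^{2}}{3}$)
$r = - \frac{3}{86}$ ($r = \frac{1}{-18 - \frac{2 \left(-4\right)^{2}}{3}} = \frac{1}{-18 - \frac{32}{3}} = \frac{1}{- \frac{86}{3}} = - \frac{3}{86} \approx -0.034884$)
$L = 38025$
$r + L = - \frac{3}{86} + 38025 = \frac{3270147}{86}$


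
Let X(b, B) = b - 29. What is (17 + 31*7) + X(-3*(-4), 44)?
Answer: 217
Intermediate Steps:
X(b, B) = -29 + b
(17 + 31*7) + X(-3*(-4), 44) = (17 + 31*7) + (-29 - 3*(-4)) = (17 + 217) + (-29 + 12) = 234 - 17 = 217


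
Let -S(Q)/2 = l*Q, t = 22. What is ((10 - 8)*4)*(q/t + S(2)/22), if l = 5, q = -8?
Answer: -112/11 ≈ -10.182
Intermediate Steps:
S(Q) = -10*Q
((10 - 8)*4)*(q/t + S(2)/22) = ((10 - 8)*4)*(-8/22 - 10*2/22) = (2*4)*(-8*1/22 - 20*1/22) = 8*(-4/11 - 10/11) = 8*(-14/11) = -112/11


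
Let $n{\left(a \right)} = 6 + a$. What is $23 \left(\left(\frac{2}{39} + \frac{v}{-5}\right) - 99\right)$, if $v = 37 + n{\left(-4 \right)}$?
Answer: $- \frac{478768}{195} \approx -2455.2$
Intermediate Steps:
$v = 39$ ($v = 37 + \left(6 - 4\right) = 37 + 2 = 39$)
$23 \left(\left(\frac{2}{39} + \frac{v}{-5}\right) - 99\right) = 23 \left(\left(\frac{2}{39} + \frac{39}{-5}\right) - 99\right) = 23 \left(\left(2 \cdot \frac{1}{39} + 39 \left(- \frac{1}{5}\right)\right) - 99\right) = 23 \left(\left(\frac{2}{39} - \frac{39}{5}\right) - 99\right) = 23 \left(- \frac{1511}{195} - 99\right) = 23 \left(- \frac{20816}{195}\right) = - \frac{478768}{195}$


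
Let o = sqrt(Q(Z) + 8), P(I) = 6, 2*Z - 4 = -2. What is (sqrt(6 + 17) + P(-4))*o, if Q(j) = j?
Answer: 18 + 3*sqrt(23) ≈ 32.388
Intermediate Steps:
Z = 1 (Z = 2 + (1/2)*(-2) = 2 - 1 = 1)
o = 3 (o = sqrt(1 + 8) = sqrt(9) = 3)
(sqrt(6 + 17) + P(-4))*o = (sqrt(6 + 17) + 6)*3 = (sqrt(23) + 6)*3 = (6 + sqrt(23))*3 = 18 + 3*sqrt(23)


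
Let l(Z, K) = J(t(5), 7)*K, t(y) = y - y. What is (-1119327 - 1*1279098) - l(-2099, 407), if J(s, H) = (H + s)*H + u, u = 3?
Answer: -2419589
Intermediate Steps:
t(y) = 0
J(s, H) = 3 + H*(H + s) (J(s, H) = (H + s)*H + 3 = H*(H + s) + 3 = 3 + H*(H + s))
l(Z, K) = 52*K (l(Z, K) = (3 + 7² + 7*0)*K = (3 + 49 + 0)*K = 52*K)
(-1119327 - 1*1279098) - l(-2099, 407) = (-1119327 - 1*1279098) - 52*407 = (-1119327 - 1279098) - 1*21164 = -2398425 - 21164 = -2419589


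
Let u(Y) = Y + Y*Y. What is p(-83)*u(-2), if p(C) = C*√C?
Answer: -166*I*√83 ≈ -1512.3*I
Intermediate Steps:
u(Y) = Y + Y²
p(C) = C^(3/2)
p(-83)*u(-2) = (-83)^(3/2)*(-2*(1 - 2)) = (-83*I*√83)*(-2*(-1)) = -83*I*√83*2 = -166*I*√83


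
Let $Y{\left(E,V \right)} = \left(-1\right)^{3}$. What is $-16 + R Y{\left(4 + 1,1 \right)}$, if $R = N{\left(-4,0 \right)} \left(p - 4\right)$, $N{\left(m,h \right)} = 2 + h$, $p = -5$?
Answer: $2$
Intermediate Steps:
$Y{\left(E,V \right)} = -1$
$R = -18$ ($R = \left(2 + 0\right) \left(-5 - 4\right) = 2 \left(-9\right) = -18$)
$-16 + R Y{\left(4 + 1,1 \right)} = -16 - -18 = -16 + 18 = 2$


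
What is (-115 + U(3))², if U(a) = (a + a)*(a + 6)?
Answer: 3721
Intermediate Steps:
U(a) = 2*a*(6 + a) (U(a) = (2*a)*(6 + a) = 2*a*(6 + a))
(-115 + U(3))² = (-115 + 2*3*(6 + 3))² = (-115 + 2*3*9)² = (-115 + 54)² = (-61)² = 3721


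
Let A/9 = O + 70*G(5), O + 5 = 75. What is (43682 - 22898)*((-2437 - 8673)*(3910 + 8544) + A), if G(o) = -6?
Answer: -2875821598560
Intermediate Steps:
O = 70 (O = -5 + 75 = 70)
A = -3150 (A = 9*(70 + 70*(-6)) = 9*(70 - 420) = 9*(-350) = -3150)
(43682 - 22898)*((-2437 - 8673)*(3910 + 8544) + A) = (43682 - 22898)*((-2437 - 8673)*(3910 + 8544) - 3150) = 20784*(-11110*12454 - 3150) = 20784*(-138363940 - 3150) = 20784*(-138367090) = -2875821598560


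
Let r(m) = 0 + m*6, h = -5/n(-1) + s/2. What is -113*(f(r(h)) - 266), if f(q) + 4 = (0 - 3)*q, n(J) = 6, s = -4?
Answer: 24747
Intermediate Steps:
h = -17/6 (h = -5/6 - 4/2 = -5*1/6 - 4*1/2 = -5/6 - 2 = -17/6 ≈ -2.8333)
r(m) = 6*m (r(m) = 0 + 6*m = 6*m)
f(q) = -4 - 3*q (f(q) = -4 + (0 - 3)*q = -4 - 3*q)
-113*(f(r(h)) - 266) = -113*((-4 - 18*(-17)/6) - 266) = -113*((-4 - 3*(-17)) - 266) = -113*((-4 + 51) - 266) = -113*(47 - 266) = -113*(-219) = 24747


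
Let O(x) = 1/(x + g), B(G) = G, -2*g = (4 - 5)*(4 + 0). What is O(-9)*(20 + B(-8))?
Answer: -12/7 ≈ -1.7143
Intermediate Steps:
g = 2 (g = -(4 - 5)*(4 + 0)/2 = -(-1)*4/2 = -½*(-4) = 2)
O(x) = 1/(2 + x) (O(x) = 1/(x + 2) = 1/(2 + x))
O(-9)*(20 + B(-8)) = (20 - 8)/(2 - 9) = 12/(-7) = -⅐*12 = -12/7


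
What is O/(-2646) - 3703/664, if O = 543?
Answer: -1693115/292824 ≈ -5.7820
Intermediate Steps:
O/(-2646) - 3703/664 = 543/(-2646) - 3703/664 = 543*(-1/2646) - 3703*1/664 = -181/882 - 3703/664 = -1693115/292824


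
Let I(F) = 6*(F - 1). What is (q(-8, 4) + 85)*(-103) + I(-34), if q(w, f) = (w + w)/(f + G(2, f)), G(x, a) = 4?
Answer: -8759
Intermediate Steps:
I(F) = -6 + 6*F (I(F) = 6*(-1 + F) = -6 + 6*F)
q(w, f) = 2*w/(4 + f) (q(w, f) = (w + w)/(f + 4) = (2*w)/(4 + f) = 2*w/(4 + f))
(q(-8, 4) + 85)*(-103) + I(-34) = (2*(-8)/(4 + 4) + 85)*(-103) + (-6 + 6*(-34)) = (2*(-8)/8 + 85)*(-103) + (-6 - 204) = (2*(-8)*(1/8) + 85)*(-103) - 210 = (-2 + 85)*(-103) - 210 = 83*(-103) - 210 = -8549 - 210 = -8759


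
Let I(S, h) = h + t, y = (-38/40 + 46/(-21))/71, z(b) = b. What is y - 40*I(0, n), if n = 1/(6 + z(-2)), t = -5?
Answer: 5664481/29820 ≈ 189.96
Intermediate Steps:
y = -1319/29820 (y = (-38*1/40 + 46*(-1/21))*(1/71) = (-19/20 - 46/21)*(1/71) = -1319/420*1/71 = -1319/29820 ≈ -0.044232)
n = ¼ (n = 1/(6 - 2) = 1/4 = ¼ ≈ 0.25000)
I(S, h) = -5 + h (I(S, h) = h - 5 = -5 + h)
y - 40*I(0, n) = -1319/29820 - 40*(-5 + ¼) = -1319/29820 - 40*(-19/4) = -1319/29820 + 190 = 5664481/29820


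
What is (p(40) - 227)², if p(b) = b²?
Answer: 1885129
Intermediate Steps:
(p(40) - 227)² = (40² - 227)² = (1600 - 227)² = 1373² = 1885129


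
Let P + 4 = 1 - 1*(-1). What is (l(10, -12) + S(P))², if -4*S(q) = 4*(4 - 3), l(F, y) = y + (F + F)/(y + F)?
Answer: 529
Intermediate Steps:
l(F, y) = y + 2*F/(F + y) (l(F, y) = y + (2*F)/(F + y) = y + 2*F/(F + y))
P = -2 (P = -4 + (1 - 1*(-1)) = -4 + (1 + 1) = -4 + 2 = -2)
S(q) = -1 (S(q) = -(4 - 3) = -1)
(l(10, -12) + S(P))² = (((-12)² + 2*10 + 10*(-12))/(10 - 12) - 1)² = ((144 + 20 - 120)/(-2) - 1)² = (-½*44 - 1)² = (-22 - 1)² = (-23)² = 529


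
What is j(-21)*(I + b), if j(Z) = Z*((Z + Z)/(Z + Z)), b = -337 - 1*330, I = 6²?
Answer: 13251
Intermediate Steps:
I = 36
b = -667 (b = -337 - 330 = -667)
j(Z) = Z (j(Z) = Z*((2*Z)/((2*Z))) = Z*((2*Z)*(1/(2*Z))) = Z*1 = Z)
j(-21)*(I + b) = -21*(36 - 667) = -21*(-631) = 13251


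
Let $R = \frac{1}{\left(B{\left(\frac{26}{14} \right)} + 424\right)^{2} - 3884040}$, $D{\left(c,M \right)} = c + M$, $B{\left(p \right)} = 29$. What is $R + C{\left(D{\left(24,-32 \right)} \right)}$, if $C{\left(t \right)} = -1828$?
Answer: $- \frac{6724903069}{3678831} \approx -1828.0$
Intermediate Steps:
$D{\left(c,M \right)} = M + c$
$R = - \frac{1}{3678831}$ ($R = \frac{1}{\left(29 + 424\right)^{2} - 3884040} = \frac{1}{453^{2} - 3884040} = \frac{1}{205209 - 3884040} = \frac{1}{-3678831} = - \frac{1}{3678831} \approx -2.7183 \cdot 10^{-7}$)
$R + C{\left(D{\left(24,-32 \right)} \right)} = - \frac{1}{3678831} - 1828 = - \frac{6724903069}{3678831}$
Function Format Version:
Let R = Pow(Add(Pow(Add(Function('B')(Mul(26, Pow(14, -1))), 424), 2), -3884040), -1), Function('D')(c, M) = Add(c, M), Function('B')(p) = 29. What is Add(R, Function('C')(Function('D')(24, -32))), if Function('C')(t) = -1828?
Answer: Rational(-6724903069, 3678831) ≈ -1828.0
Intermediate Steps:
Function('D')(c, M) = Add(M, c)
R = Rational(-1, 3678831) (R = Pow(Add(Pow(Add(29, 424), 2), -3884040), -1) = Pow(Add(Pow(453, 2), -3884040), -1) = Pow(Add(205209, -3884040), -1) = Pow(-3678831, -1) = Rational(-1, 3678831) ≈ -2.7183e-7)
Add(R, Function('C')(Function('D')(24, -32))) = Add(Rational(-1, 3678831), -1828) = Rational(-6724903069, 3678831)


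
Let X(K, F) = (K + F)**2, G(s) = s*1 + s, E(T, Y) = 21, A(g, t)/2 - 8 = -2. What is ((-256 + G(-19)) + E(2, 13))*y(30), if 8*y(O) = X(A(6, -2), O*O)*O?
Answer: -851497920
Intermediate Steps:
A(g, t) = 12 (A(g, t) = 16 + 2*(-2) = 16 - 4 = 12)
G(s) = 2*s (G(s) = s + s = 2*s)
X(K, F) = (F + K)**2
y(O) = O*(12 + O**2)**2/8 (y(O) = ((O*O + 12)**2*O)/8 = ((O**2 + 12)**2*O)/8 = ((12 + O**2)**2*O)/8 = (O*(12 + O**2)**2)/8 = O*(12 + O**2)**2/8)
((-256 + G(-19)) + E(2, 13))*y(30) = ((-256 + 2*(-19)) + 21)*((1/8)*30*(12 + 30**2)**2) = ((-256 - 38) + 21)*((1/8)*30*(12 + 900)**2) = (-294 + 21)*((1/8)*30*912**2) = -273*30*831744/8 = -273*3119040 = -851497920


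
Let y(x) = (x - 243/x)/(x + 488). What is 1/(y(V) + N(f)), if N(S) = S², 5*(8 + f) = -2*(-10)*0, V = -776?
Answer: 223488/14905165 ≈ 0.014994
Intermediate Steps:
f = -8 (f = -8 + (-2*(-10)*0)/5 = -8 + (20*0)/5 = -8 + (⅕)*0 = -8 + 0 = -8)
y(x) = (x - 243/x)/(488 + x)
1/(y(V) + N(f)) = 1/((-243 + (-776)²)/((-776)*(488 - 776)) + (-8)²) = 1/(-1/776*(-243 + 602176)/(-288) + 64) = 1/(-1/776*(-1/288)*601933 + 64) = 1/(601933/223488 + 64) = 1/(14905165/223488) = 223488/14905165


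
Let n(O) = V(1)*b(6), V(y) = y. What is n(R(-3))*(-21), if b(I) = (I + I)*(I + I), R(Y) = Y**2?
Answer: -3024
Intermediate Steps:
b(I) = 4*I**2 (b(I) = (2*I)*(2*I) = 4*I**2)
n(O) = 144 (n(O) = 1*(4*6**2) = 1*(4*36) = 1*144 = 144)
n(R(-3))*(-21) = 144*(-21) = -3024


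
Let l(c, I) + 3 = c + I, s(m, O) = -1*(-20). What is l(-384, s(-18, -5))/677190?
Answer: -367/677190 ≈ -0.00054194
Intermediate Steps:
s(m, O) = 20
l(c, I) = -3 + I + c (l(c, I) = -3 + (c + I) = -3 + (I + c) = -3 + I + c)
l(-384, s(-18, -5))/677190 = (-3 + 20 - 384)/677190 = -367*1/677190 = -367/677190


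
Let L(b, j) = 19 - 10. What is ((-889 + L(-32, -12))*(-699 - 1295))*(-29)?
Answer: -50886880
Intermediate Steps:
L(b, j) = 9
((-889 + L(-32, -12))*(-699 - 1295))*(-29) = ((-889 + 9)*(-699 - 1295))*(-29) = -880*(-1994)*(-29) = 1754720*(-29) = -50886880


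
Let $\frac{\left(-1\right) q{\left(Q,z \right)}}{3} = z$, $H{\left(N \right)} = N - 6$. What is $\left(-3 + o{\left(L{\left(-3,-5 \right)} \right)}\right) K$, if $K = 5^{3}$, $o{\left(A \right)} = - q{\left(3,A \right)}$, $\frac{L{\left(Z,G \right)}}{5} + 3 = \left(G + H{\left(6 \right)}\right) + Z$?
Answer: $-21000$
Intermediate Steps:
$H{\left(N \right)} = -6 + N$ ($H{\left(N \right)} = N - 6 = -6 + N$)
$q{\left(Q,z \right)} = - 3 z$
$L{\left(Z,G \right)} = -15 + 5 G + 5 Z$ ($L{\left(Z,G \right)} = -15 + 5 \left(\left(G + \left(-6 + 6\right)\right) + Z\right) = -15 + 5 \left(\left(G + 0\right) + Z\right) = -15 + 5 \left(G + Z\right) = -15 + \left(5 G + 5 Z\right) = -15 + 5 G + 5 Z$)
$o{\left(A \right)} = 3 A$ ($o{\left(A \right)} = - \left(-3\right) A = 3 A$)
$K = 125$
$\left(-3 + o{\left(L{\left(-3,-5 \right)} \right)}\right) K = \left(-3 + 3 \left(-15 + 5 \left(-5\right) + 5 \left(-3\right)\right)\right) 125 = \left(-3 + 3 \left(-15 - 25 - 15\right)\right) 125 = \left(-3 + 3 \left(-55\right)\right) 125 = \left(-3 - 165\right) 125 = \left(-168\right) 125 = -21000$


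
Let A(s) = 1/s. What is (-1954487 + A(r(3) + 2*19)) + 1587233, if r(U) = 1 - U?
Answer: -13221143/36 ≈ -3.6725e+5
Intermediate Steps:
(-1954487 + A(r(3) + 2*19)) + 1587233 = (-1954487 + 1/((1 - 1*3) + 2*19)) + 1587233 = (-1954487 + 1/((1 - 3) + 38)) + 1587233 = (-1954487 + 1/(-2 + 38)) + 1587233 = (-1954487 + 1/36) + 1587233 = -70361531/36 + 1587233 = -13221143/36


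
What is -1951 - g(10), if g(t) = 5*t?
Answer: -2001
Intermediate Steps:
-1951 - g(10) = -1951 - 5*10 = -1951 - 1*50 = -1951 - 50 = -2001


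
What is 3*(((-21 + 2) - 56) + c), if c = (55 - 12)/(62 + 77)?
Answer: -31146/139 ≈ -224.07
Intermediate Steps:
c = 43/139 ≈ 0.30935
3*(((-21 + 2) - 56) + c) = 3*(((-21 + 2) - 56) + 43/139) = 3*((-19 - 56) + 43/139) = 3*(-75 + 43/139) = 3*(-10382/139) = -31146/139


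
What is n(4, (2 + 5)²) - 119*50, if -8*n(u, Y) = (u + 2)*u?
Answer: -5953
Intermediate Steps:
n(u, Y) = -u*(2 + u)/8 (n(u, Y) = -(u + 2)*u/8 = -(2 + u)*u/8 = -u*(2 + u)/8)
n(4, (2 + 5)²) - 119*50 = -⅛*4*(2 + 4) - 119*50 = -⅛*4*6 - 5950 = -3 - 5950 = -5953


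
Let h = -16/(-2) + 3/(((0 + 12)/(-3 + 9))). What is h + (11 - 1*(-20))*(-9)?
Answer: -539/2 ≈ -269.50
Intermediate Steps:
h = 19/2 (h = -16*(-1/2) + 3/((12/6)) = 8 + 3/((12*(1/6))) = 8 + 3/2 = 19/2 ≈ 9.5000)
h + (11 - 1*(-20))*(-9) = 19/2 + (11 - 1*(-20))*(-9) = 19/2 + (11 + 20)*(-9) = 19/2 + 31*(-9) = 19/2 - 279 = -539/2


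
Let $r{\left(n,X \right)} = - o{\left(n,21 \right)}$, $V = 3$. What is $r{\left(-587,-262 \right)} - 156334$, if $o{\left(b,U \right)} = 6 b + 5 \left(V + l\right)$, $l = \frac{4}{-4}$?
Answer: $-152822$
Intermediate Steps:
$l = -1$ ($l = 4 \left(- \frac{1}{4}\right) = -1$)
$o{\left(b,U \right)} = 10 + 6 b$ ($o{\left(b,U \right)} = 6 b + 5 \left(3 - 1\right) = 6 b + 5 \cdot 2 = 6 b + 10 = 10 + 6 b$)
$r{\left(n,X \right)} = -10 - 6 n$ ($r{\left(n,X \right)} = - (10 + 6 n) = -10 - 6 n$)
$r{\left(-587,-262 \right)} - 156334 = \left(-10 - -3522\right) - 156334 = \left(-10 + 3522\right) - 156334 = 3512 - 156334 = -152822$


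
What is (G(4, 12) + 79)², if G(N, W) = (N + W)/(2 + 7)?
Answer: 528529/81 ≈ 6525.0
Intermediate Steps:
G(N, W) = N/9 + W/9 (G(N, W) = (N + W)/9 = (N + W)*(⅑) = N/9 + W/9)
(G(4, 12) + 79)² = (((⅑)*4 + (⅑)*12) + 79)² = ((4/9 + 4/3) + 79)² = (16/9 + 79)² = (727/9)² = 528529/81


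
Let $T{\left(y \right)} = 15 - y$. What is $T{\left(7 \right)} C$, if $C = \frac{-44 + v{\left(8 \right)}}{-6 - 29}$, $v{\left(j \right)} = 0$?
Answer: $\frac{352}{35} \approx 10.057$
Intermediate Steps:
$C = \frac{44}{35}$ ($C = \frac{-44 + 0}{-6 - 29} = - \frac{44}{-35} = \left(-44\right) \left(- \frac{1}{35}\right) = \frac{44}{35} \approx 1.2571$)
$T{\left(7 \right)} C = \left(15 - 7\right) \frac{44}{35} = 8 \cdot \frac{44}{35} = \frac{352}{35}$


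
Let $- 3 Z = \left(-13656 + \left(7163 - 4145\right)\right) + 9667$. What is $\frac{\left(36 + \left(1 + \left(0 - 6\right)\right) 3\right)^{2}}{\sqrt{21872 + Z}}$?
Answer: $\frac{441 \sqrt{199761}}{66587} \approx 2.9601$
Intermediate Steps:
$Z = \frac{971}{3}$ ($Z = - \frac{\left(-13656 + \left(7163 - 4145\right)\right) + 9667}{3} = - \frac{\left(-13656 + 3018\right) + 9667}{3} = - \frac{-10638 + 9667}{3} = \left(- \frac{1}{3}\right) \left(-971\right) = \frac{971}{3} \approx 323.67$)
$\frac{\left(36 + \left(1 + \left(0 - 6\right)\right) 3\right)^{2}}{\sqrt{21872 + Z}} = \frac{\left(36 + \left(1 + \left(0 - 6\right)\right) 3\right)^{2}}{\sqrt{21872 + \frac{971}{3}}} = \frac{\left(36 + \left(1 + \left(0 - 6\right)\right) 3\right)^{2}}{\sqrt{\frac{66587}{3}}} = \frac{\left(36 + \left(1 - 6\right) 3\right)^{2}}{\frac{1}{3} \sqrt{199761}} = \left(36 - 15\right)^{2} \frac{\sqrt{199761}}{66587} = 21^{2} \frac{\sqrt{199761}}{66587} = 441 \frac{\sqrt{199761}}{66587} = \frac{441 \sqrt{199761}}{66587}$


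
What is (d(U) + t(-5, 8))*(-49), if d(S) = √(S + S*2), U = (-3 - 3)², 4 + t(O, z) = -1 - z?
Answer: 637 - 294*√3 ≈ 127.78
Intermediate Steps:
t(O, z) = -5 - z (t(O, z) = -4 + (-1 - z) = -5 - z)
U = 36 (U = (-6)² = 36)
d(S) = √3*√S (d(S) = √(S + 2*S) = √(3*S) = √3*√S)
(d(U) + t(-5, 8))*(-49) = (√3*√36 + (-5 - 1*8))*(-49) = (√3*6 + (-5 - 8))*(-49) = (6*√3 - 13)*(-49) = (-13 + 6*√3)*(-49) = 637 - 294*√3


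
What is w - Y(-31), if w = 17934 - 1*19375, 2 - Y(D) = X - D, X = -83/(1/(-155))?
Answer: 11453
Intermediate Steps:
X = 12865 (X = -83/(-1/155) = -83*(-155) = 12865)
Y(D) = -12863 + D (Y(D) = 2 - (12865 - D) = 2 + (-12865 + D) = -12863 + D)
w = -1441 (w = 17934 - 19375 = -1441)
w - Y(-31) = -1441 - (-12863 - 31) = -1441 - 1*(-12894) = -1441 + 12894 = 11453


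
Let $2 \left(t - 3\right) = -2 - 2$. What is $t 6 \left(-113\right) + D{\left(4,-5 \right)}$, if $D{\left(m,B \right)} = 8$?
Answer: $-670$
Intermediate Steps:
$t = 1$ ($t = 3 + \frac{-2 - 2}{2} = 3 + \frac{1}{2} \left(-4\right) = 3 - 2 = 1$)
$t 6 \left(-113\right) + D{\left(4,-5 \right)} = 1 \cdot 6 \left(-113\right) + 8 = 6 \left(-113\right) + 8 = -678 + 8 = -670$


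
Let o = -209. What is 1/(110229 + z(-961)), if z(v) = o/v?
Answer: 961/105930278 ≈ 9.0720e-6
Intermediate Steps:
z(v) = -209/v
1/(110229 + z(-961)) = 1/(110229 - 209/(-961)) = 1/(110229 - 209*(-1/961)) = 1/(110229 + 209/961) = 1/(105930278/961) = 961/105930278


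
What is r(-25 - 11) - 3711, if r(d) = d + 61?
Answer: -3686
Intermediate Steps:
r(d) = 61 + d
r(-25 - 11) - 3711 = (61 + (-25 - 11)) - 3711 = (61 - 36) - 3711 = 25 - 3711 = -3686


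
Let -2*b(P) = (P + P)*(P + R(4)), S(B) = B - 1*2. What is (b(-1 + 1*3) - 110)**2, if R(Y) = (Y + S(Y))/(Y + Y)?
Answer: 53361/4 ≈ 13340.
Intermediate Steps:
S(B) = -2 + B (S(B) = B - 2 = -2 + B)
R(Y) = (-2 + 2*Y)/(2*Y) (R(Y) = (Y + (-2 + Y))/(Y + Y) = (-2 + 2*Y)/((2*Y)) = (-2 + 2*Y)*(1/(2*Y)) = (-2 + 2*Y)/(2*Y))
b(P) = -P*(3/4 + P) (b(P) = -(P + P)*(P + (-1 + 4)/4)/2 = -2*P*(P + (1/4)*3)/2 = -2*P*(P + 3/4)/2 = -2*P*(3/4 + P)/2 = -P*(3/4 + P))
(b(-1 + 1*3) - 110)**2 = (-(-1 + 1*3)*(3 + 4*(-1 + 1*3))/4 - 110)**2 = (-(-1 + 3)*(3 + 4*(-1 + 3))/4 - 110)**2 = (-1/4*2*(3 + 4*2) - 110)**2 = (-1/4*2*(3 + 8) - 110)**2 = (-1/4*2*11 - 110)**2 = (-11/2 - 110)**2 = (-231/2)**2 = 53361/4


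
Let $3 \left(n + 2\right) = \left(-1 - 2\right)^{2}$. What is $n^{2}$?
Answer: $1$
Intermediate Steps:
$n = 1$ ($n = -2 + \frac{\left(-1 - 2\right)^{2}}{3} = -2 + \frac{\left(-3\right)^{2}}{3} = -2 + \frac{1}{3} \cdot 9 = -2 + 3 = 1$)
$n^{2} = 1^{2} = 1$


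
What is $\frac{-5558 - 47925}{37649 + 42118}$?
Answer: $- \frac{53483}{79767} \approx -0.67049$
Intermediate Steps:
$\frac{-5558 - 47925}{37649 + 42118} = - \frac{53483}{79767}$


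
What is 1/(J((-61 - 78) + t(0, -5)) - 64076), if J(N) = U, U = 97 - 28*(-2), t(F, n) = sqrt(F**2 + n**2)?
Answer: -1/63923 ≈ -1.5644e-5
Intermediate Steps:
U = 153 (U = 97 + 56 = 153)
J(N) = 153
1/(J((-61 - 78) + t(0, -5)) - 64076) = 1/(153 - 64076) = 1/(-63923) = -1/63923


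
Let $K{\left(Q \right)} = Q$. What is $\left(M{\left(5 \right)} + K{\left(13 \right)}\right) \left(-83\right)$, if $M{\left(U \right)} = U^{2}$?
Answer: $-3154$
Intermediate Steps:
$\left(M{\left(5 \right)} + K{\left(13 \right)}\right) \left(-83\right) = \left(5^{2} + 13\right) \left(-83\right) = \left(25 + 13\right) \left(-83\right) = 38 \left(-83\right) = -3154$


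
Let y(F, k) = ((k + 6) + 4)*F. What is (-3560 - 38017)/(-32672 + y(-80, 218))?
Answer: 41577/50912 ≈ 0.81664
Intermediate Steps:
y(F, k) = F*(10 + k) (y(F, k) = ((6 + k) + 4)*F = (10 + k)*F = F*(10 + k))
(-3560 - 38017)/(-32672 + y(-80, 218)) = (-3560 - 38017)/(-32672 - 80*(10 + 218)) = -41577/(-32672 - 80*228) = -41577/(-32672 - 18240) = -41577/(-50912) = -41577*(-1/50912) = 41577/50912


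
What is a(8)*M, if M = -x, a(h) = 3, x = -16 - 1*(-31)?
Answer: -45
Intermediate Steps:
x = 15 (x = -16 + 31 = 15)
M = -15 (M = -1*15 = -15)
a(8)*M = 3*(-15) = -45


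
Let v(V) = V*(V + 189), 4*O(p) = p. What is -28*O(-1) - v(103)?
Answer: -30069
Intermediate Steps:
O(p) = p/4
v(V) = V*(189 + V)
-28*O(-1) - v(103) = -7*(-1) - 103*(189 + 103) = -28*(-1/4) - 103*292 = 7 - 1*30076 = 7 - 30076 = -30069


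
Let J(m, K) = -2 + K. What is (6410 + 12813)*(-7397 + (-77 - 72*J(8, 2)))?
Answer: -143672702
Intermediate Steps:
(6410 + 12813)*(-7397 + (-77 - 72*J(8, 2))) = (6410 + 12813)*(-7397 + (-77 - 72*(-2 + 2))) = 19223*(-7397 + (-77 - 72*0)) = 19223*(-7397 + (-77 + 0)) = 19223*(-7397 - 77) = 19223*(-7474) = -143672702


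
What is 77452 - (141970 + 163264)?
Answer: -227782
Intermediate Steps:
77452 - (141970 + 163264) = 77452 - 1*305234 = 77452 - 305234 = -227782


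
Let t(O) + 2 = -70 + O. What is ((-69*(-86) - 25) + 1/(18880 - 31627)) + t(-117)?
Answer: 72912839/12747 ≈ 5720.0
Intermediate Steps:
t(O) = -72 + O (t(O) = -2 + (-70 + O) = -72 + O)
((-69*(-86) - 25) + 1/(18880 - 31627)) + t(-117) = ((-69*(-86) - 25) + 1/(18880 - 31627)) + (-72 - 117) = ((5934 - 25) + 1/(-12747)) - 189 = (5909 - 1/12747) - 189 = 75322022/12747 - 189 = 72912839/12747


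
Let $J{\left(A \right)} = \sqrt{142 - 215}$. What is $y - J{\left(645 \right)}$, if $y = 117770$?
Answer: $117770 - i \sqrt{73} \approx 1.1777 \cdot 10^{5} - 8.544 i$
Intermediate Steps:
$J{\left(A \right)} = i \sqrt{73}$ ($J{\left(A \right)} = \sqrt{-73} = i \sqrt{73}$)
$y - J{\left(645 \right)} = 117770 - i \sqrt{73}$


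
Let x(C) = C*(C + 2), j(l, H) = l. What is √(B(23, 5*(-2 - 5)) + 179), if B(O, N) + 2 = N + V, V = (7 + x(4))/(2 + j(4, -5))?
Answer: √5298/6 ≈ 12.131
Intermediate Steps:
x(C) = C*(2 + C)
V = 31/6 (V = (7 + 4*(2 + 4))/(2 + 4) = (7 + 4*6)/6 = (7 + 24)*(⅙) = 31*(⅙) = 31/6 ≈ 5.1667)
B(O, N) = 19/6 + N (B(O, N) = -2 + (N + 31/6) = -2 + (31/6 + N) = 19/6 + N)
√(B(23, 5*(-2 - 5)) + 179) = √((19/6 + 5*(-2 - 5)) + 179) = √((19/6 + 5*(-7)) + 179) = √((19/6 - 35) + 179) = √(-191/6 + 179) = √(883/6) = √5298/6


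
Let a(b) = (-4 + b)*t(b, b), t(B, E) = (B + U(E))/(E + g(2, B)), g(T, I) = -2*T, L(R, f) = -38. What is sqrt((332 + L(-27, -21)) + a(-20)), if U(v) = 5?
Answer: 3*sqrt(31) ≈ 16.703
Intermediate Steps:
t(B, E) = (5 + B)/(-4 + E) (t(B, E) = (B + 5)/(E - 2*2) = (5 + B)/(E - 4) = (5 + B)/(-4 + E))
a(b) = 5 + b (a(b) = (-4 + b)*((5 + b)/(-4 + b)) = 5 + b)
sqrt((332 + L(-27, -21)) + a(-20)) = sqrt((332 - 38) + (5 - 20)) = sqrt(294 - 15) = sqrt(279) = 3*sqrt(31)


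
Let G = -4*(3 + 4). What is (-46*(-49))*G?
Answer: -63112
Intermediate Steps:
G = -28 (G = -4*7 = -28)
(-46*(-49))*G = -46*(-49)*(-28) = 2254*(-28) = -63112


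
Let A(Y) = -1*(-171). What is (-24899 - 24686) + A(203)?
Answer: -49414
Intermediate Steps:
A(Y) = 171
(-24899 - 24686) + A(203) = (-24899 - 24686) + 171 = -49585 + 171 = -49414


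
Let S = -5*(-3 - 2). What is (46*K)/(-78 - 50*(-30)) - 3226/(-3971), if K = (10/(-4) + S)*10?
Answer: 2538179/313709 ≈ 8.0909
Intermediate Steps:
S = 25 (S = -5*(-5) = 25)
K = 225 (K = (10/(-4) + 25)*10 = (10*(-¼) + 25)*10 = (-5/2 + 25)*10 = (45/2)*10 = 225)
(46*K)/(-78 - 50*(-30)) - 3226/(-3971) = (46*225)/(-78 - 50*(-30)) - 3226/(-3971) = 10350/(-78 + 1500) - 3226*(-1/3971) = 10350/1422 + 3226/3971 = 10350*(1/1422) + 3226/3971 = 575/79 + 3226/3971 = 2538179/313709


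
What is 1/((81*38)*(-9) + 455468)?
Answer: 1/427766 ≈ 2.3377e-6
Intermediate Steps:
1/((81*38)*(-9) + 455468) = 1/(3078*(-9) + 455468) = 1/(-27702 + 455468) = 1/427766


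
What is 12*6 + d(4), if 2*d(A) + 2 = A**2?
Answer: 79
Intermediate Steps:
d(A) = -1 + A**2/2
12*6 + d(4) = 12*6 + (-1 + (1/2)*4**2) = 72 + (-1 + (1/2)*16) = 72 + (-1 + 8) = 72 + 7 = 79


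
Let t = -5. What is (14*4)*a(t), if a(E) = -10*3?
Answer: -1680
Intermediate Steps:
a(E) = -30 (a(E) = -5*6 = -30)
(14*4)*a(t) = (14*4)*(-30) = 56*(-30) = -1680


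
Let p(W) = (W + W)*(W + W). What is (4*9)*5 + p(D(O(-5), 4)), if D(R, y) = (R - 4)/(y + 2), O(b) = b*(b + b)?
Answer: 3736/9 ≈ 415.11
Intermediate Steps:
O(b) = 2*b**2 (O(b) = b*(2*b) = 2*b**2)
D(R, y) = (-4 + R)/(2 + y)
p(W) = 4*W**2 (p(W) = (2*W)*(2*W) = 4*W**2)
(4*9)*5 + p(D(O(-5), 4)) = (4*9)*5 + 4*((-4 + 2*(-5)**2)/(2 + 4))**2 = 36*5 + 4*((-4 + 2*25)/6)**2 = 180 + 4*((-4 + 50)/6)**2 = 180 + 4*((1/6)*46)**2 = 180 + 4*(23/3)**2 = 180 + 4*(529/9) = 180 + 2116/9 = 3736/9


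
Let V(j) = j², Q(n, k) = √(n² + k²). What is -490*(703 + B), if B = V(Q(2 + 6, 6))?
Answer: -393470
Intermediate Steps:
Q(n, k) = √(k² + n²)
B = 100 (B = (√(6² + (2 + 6)²))² = (√(36 + 8²))² = (√(36 + 64))² = (√100)² = 10² = 100)
-490*(703 + B) = -490*(703 + 100) = -490*803 = -393470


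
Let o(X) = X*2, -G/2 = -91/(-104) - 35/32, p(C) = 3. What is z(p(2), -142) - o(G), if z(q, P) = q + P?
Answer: -1119/8 ≈ -139.88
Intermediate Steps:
z(q, P) = P + q
G = 7/16 (G = -2*(-91/(-104) - 35/32) = -2*(-91*(-1/104) - 35*1/32) = -2*(7/8 - 35/32) = -2*(-7/32) = 7/16 ≈ 0.43750)
o(X) = 2*X
z(p(2), -142) - o(G) = (-142 + 3) - 2*7/16 = -139 - 1*7/8 = -139 - 7/8 = -1119/8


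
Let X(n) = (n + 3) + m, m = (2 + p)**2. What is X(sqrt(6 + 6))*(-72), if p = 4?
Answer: -2808 - 144*sqrt(3) ≈ -3057.4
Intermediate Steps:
m = 36 (m = (2 + 4)**2 = 6**2 = 36)
X(n) = 39 + n (X(n) = (n + 3) + 36 = (3 + n) + 36 = 39 + n)
X(sqrt(6 + 6))*(-72) = (39 + sqrt(6 + 6))*(-72) = (39 + sqrt(12))*(-72) = (39 + 2*sqrt(3))*(-72) = -2808 - 144*sqrt(3)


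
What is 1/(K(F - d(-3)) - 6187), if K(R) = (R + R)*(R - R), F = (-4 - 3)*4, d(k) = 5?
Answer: -1/6187 ≈ -0.00016163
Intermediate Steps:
F = -28 (F = -7*4 = -28)
K(R) = 0 (K(R) = (2*R)*0 = 0)
1/(K(F - d(-3)) - 6187) = 1/(0 - 6187) = 1/(-6187) = -1/6187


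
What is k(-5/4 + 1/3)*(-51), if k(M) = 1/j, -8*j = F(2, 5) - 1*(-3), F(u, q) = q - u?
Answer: 68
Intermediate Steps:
j = -3/4 (j = -((5 - 1*2) - 1*(-3))/8 = -((5 - 2) + 3)/8 = -(3 + 3)/8 = -1/8*6 = -3/4 ≈ -0.75000)
k(M) = -4/3 (k(M) = 1/(-3/4) = -4/3)
k(-5/4 + 1/3)*(-51) = -4/3*(-51) = 68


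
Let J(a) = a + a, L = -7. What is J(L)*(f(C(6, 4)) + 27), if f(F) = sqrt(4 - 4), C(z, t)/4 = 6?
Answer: -378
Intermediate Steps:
C(z, t) = 24 (C(z, t) = 4*6 = 24)
f(F) = 0 (f(F) = sqrt(0) = 0)
J(a) = 2*a
J(L)*(f(C(6, 4)) + 27) = (2*(-7))*(0 + 27) = -14*27 = -378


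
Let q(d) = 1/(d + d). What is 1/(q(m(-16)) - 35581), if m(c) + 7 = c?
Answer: -46/1636727 ≈ -2.8105e-5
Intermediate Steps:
m(c) = -7 + c
q(d) = 1/(2*d)
1/(q(m(-16)) - 35581) = 1/(1/(2*(-7 - 16)) - 35581) = 1/((1/2)/(-23) - 35581) = 1/((1/2)*(-1/23) - 35581) = 1/(-1/46 - 35581) = 1/(-1636727/46) = -46/1636727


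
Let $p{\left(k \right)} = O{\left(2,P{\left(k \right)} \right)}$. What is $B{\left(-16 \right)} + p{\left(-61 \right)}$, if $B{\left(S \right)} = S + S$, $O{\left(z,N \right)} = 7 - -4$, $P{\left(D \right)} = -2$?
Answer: $-21$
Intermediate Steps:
$O{\left(z,N \right)} = 11$ ($O{\left(z,N \right)} = 7 + 4 = 11$)
$p{\left(k \right)} = 11$
$B{\left(S \right)} = 2 S$
$B{\left(-16 \right)} + p{\left(-61 \right)} = 2 \left(-16\right) + 11 = -32 + 11 = -21$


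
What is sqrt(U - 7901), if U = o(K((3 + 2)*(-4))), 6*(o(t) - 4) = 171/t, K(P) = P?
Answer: I*sqrt(3159370)/20 ≈ 88.873*I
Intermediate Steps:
o(t) = 4 + 57/(2*t) (o(t) = 4 + (171/t)/6 = 4 + 57/(2*t))
U = 103/40 (U = 4 + 57/(2*(((3 + 2)*(-4)))) = 4 + 57/(2*((5*(-4)))) = 4 + (57/2)/(-20) = 4 + (57/2)*(-1/20) = 4 - 57/40 = 103/40 ≈ 2.5750)
sqrt(U - 7901) = sqrt(103/40 - 7901) = sqrt(-315937/40) = I*sqrt(3159370)/20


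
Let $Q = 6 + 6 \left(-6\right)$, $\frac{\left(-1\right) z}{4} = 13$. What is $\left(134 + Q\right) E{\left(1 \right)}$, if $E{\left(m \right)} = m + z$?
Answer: $-5304$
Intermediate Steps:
$z = -52$ ($z = \left(-4\right) 13 = -52$)
$E{\left(m \right)} = -52 + m$ ($E{\left(m \right)} = m - 52 = -52 + m$)
$Q = -30$ ($Q = 6 - 36 = -30$)
$\left(134 + Q\right) E{\left(1 \right)} = \left(134 - 30\right) \left(-52 + 1\right) = 104 \left(-51\right) = -5304$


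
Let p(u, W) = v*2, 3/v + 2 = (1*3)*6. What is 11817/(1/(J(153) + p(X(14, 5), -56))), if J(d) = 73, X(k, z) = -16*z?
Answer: 6936579/8 ≈ 8.6707e+5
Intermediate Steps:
v = 3/16 (v = 3/(-2 + (1*3)*6) = 3/(-2 + 3*6) = 3/(-2 + 18) = 3/16 ≈ 0.18750)
p(u, W) = 3/8 (p(u, W) = (3/16)*2 = 3/8)
11817/(1/(J(153) + p(X(14, 5), -56))) = 11817/(1/(73 + 3/8)) = 11817/(1/(587/8)) = 11817/(8/587) = 11817*(587/8) = 6936579/8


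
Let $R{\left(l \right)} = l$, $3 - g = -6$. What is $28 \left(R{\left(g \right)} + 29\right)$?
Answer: $1064$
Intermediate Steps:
$g = 9$ ($g = 3 - -6 = 3 + 6 = 9$)
$28 \left(R{\left(g \right)} + 29\right) = 28 \left(9 + 29\right) = 28 \cdot 38 = 1064$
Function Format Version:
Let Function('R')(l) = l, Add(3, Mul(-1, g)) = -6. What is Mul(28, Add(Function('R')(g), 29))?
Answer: 1064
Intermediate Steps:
g = 9 (g = Add(3, Mul(-1, -6)) = Add(3, 6) = 9)
Mul(28, Add(Function('R')(g), 29)) = Mul(28, Add(9, 29)) = Mul(28, 38) = 1064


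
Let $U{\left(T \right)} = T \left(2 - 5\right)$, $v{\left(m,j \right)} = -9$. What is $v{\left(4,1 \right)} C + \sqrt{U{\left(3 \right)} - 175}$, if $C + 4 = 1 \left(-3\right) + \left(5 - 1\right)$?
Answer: $27 + 2 i \sqrt{46} \approx 27.0 + 13.565 i$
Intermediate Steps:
$U{\left(T \right)} = - 3 T$ ($U{\left(T \right)} = T \left(-3\right) = - 3 T$)
$C = -3$ ($C = -4 + \left(1 \left(-3\right) + \left(5 - 1\right)\right) = -4 + \left(-3 + 4\right) = -4 + 1 = -3$)
$v{\left(4,1 \right)} C + \sqrt{U{\left(3 \right)} - 175} = \left(-9\right) \left(-3\right) + \sqrt{\left(-3\right) 3 - 175} = 27 + \sqrt{-9 - 175} = 27 + \sqrt{-184} = 27 + 2 i \sqrt{46}$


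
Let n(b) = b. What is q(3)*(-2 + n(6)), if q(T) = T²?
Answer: 36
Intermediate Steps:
q(3)*(-2 + n(6)) = 3²*(-2 + 6) = 9*4 = 36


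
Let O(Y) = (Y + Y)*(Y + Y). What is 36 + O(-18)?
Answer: 1332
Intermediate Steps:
O(Y) = 4*Y² (O(Y) = (2*Y)*(2*Y) = 4*Y²)
36 + O(-18) = 36 + 4*(-18)² = 36 + 4*324 = 36 + 1296 = 1332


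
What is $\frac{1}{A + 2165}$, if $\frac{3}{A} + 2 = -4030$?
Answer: $\frac{1344}{2909759} \approx 0.00046189$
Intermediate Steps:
$A = - \frac{1}{1344}$ ($A = \frac{3}{-2 - 4030} = \frac{3}{-4032} = 3 \left(- \frac{1}{4032}\right) = - \frac{1}{1344} \approx -0.00074405$)
$\frac{1}{A + 2165} = \frac{1}{- \frac{1}{1344} + 2165} = \frac{1}{\frac{2909759}{1344}} = \frac{1344}{2909759}$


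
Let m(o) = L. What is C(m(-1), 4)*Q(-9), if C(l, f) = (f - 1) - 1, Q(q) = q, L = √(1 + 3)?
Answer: -18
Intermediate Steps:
L = 2 (L = √4 = 2)
m(o) = 2
C(l, f) = -2 + f (C(l, f) = (-1 + f) - 1 = -2 + f)
C(m(-1), 4)*Q(-9) = (-2 + 4)*(-9) = 2*(-9) = -18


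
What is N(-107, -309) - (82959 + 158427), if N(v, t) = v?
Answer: -241493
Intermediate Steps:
N(-107, -309) - (82959 + 158427) = -107 - (82959 + 158427) = -107 - 1*241386 = -107 - 241386 = -241493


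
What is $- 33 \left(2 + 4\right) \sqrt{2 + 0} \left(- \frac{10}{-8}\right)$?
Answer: $- \frac{495 \sqrt{2}}{2} \approx -350.02$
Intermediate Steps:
$- 33 \left(2 + 4\right) \sqrt{2 + 0} \left(- \frac{10}{-8}\right) = - 33 \cdot 6 \sqrt{2} \left(\left(-10\right) \left(- \frac{1}{8}\right)\right) = - 198 \sqrt{2} \cdot \frac{5}{4} = - \frac{495 \sqrt{2}}{2}$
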